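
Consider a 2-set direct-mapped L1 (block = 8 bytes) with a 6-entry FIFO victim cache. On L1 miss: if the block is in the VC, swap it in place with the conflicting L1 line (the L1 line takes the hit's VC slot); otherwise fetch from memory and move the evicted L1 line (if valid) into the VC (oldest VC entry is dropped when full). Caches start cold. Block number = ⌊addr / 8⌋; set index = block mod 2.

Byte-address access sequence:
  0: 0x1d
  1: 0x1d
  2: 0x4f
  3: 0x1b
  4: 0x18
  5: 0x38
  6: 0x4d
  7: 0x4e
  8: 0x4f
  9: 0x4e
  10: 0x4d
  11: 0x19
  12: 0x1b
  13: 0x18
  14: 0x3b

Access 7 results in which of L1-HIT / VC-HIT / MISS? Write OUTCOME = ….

#0 0x1d→b3/s1 MISS; vc=[]
#1 0x1d→b3/s1 L1-HIT; vc=[]
#2 0x4f→b9/s1 MISS; vc=[3]
#3 0x1b→b3/s1 VC-HIT; vc=[9]
#4 0x18→b3/s1 L1-HIT; vc=[9]
#5 0x38→b7/s1 MISS; vc=[9,3]
#6 0x4d→b9/s1 VC-HIT; vc=[7,3]
#7 0x4e→b9/s1 L1-HIT; vc=[7,3]
#8 0x4f→b9/s1 L1-HIT; vc=[7,3]
#9 0x4e→b9/s1 L1-HIT; vc=[7,3]
#10 0x4d→b9/s1 L1-HIT; vc=[7,3]
#11 0x19→b3/s1 VC-HIT; vc=[7,9]
#12 0x1b→b3/s1 L1-HIT; vc=[7,9]
#13 0x18→b3/s1 L1-HIT; vc=[7,9]
#14 0x3b→b7/s1 VC-HIT; vc=[3,9]

OUTCOME = L1-HIT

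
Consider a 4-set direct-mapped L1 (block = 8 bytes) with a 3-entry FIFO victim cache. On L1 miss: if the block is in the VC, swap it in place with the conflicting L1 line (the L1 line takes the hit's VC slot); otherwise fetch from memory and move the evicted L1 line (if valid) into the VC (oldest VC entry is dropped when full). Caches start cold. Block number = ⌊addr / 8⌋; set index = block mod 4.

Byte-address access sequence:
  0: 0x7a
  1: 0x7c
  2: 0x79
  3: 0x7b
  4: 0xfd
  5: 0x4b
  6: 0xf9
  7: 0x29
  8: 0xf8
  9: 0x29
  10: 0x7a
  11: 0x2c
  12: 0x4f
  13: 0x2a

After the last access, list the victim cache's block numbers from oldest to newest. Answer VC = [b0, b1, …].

0: 0x7a (blk 15, set 3) → MISS  vc=[]
1: 0x7c (blk 15, set 3) → L1-HIT  vc=[]
2: 0x79 (blk 15, set 3) → L1-HIT  vc=[]
3: 0x7b (blk 15, set 3) → L1-HIT  vc=[]
4: 0xfd (blk 31, set 3) → MISS  vc=[15]
5: 0x4b (blk 9, set 1) → MISS  vc=[15]
6: 0xf9 (blk 31, set 3) → L1-HIT  vc=[15]
7: 0x29 (blk 5, set 1) → MISS  vc=[15, 9]
8: 0xf8 (blk 31, set 3) → L1-HIT  vc=[15, 9]
9: 0x29 (blk 5, set 1) → L1-HIT  vc=[15, 9]
10: 0x7a (blk 15, set 3) → VC-HIT  vc=[31, 9]
11: 0x2c (blk 5, set 1) → L1-HIT  vc=[31, 9]
12: 0x4f (blk 9, set 1) → VC-HIT  vc=[31, 5]
13: 0x2a (blk 5, set 1) → VC-HIT  vc=[31, 9]

VC = [31, 9]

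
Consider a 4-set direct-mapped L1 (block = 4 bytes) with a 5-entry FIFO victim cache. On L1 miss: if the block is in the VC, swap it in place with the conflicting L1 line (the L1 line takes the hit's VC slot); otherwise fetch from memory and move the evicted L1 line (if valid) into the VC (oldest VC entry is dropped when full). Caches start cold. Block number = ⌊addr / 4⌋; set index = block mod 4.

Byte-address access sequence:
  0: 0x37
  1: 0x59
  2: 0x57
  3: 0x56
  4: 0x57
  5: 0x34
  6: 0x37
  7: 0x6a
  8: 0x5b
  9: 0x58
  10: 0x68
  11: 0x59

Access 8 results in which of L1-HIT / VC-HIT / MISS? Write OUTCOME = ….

OUTCOME = VC-HIT

0: 0x37 (blk 13, set 1) → MISS  vc=[]
1: 0x59 (blk 22, set 2) → MISS  vc=[]
2: 0x57 (blk 21, set 1) → MISS  vc=[13]
3: 0x56 (blk 21, set 1) → L1-HIT  vc=[13]
4: 0x57 (blk 21, set 1) → L1-HIT  vc=[13]
5: 0x34 (blk 13, set 1) → VC-HIT  vc=[21]
6: 0x37 (blk 13, set 1) → L1-HIT  vc=[21]
7: 0x6a (blk 26, set 2) → MISS  vc=[21, 22]
8: 0x5b (blk 22, set 2) → VC-HIT  vc=[21, 26]
9: 0x58 (blk 22, set 2) → L1-HIT  vc=[21, 26]
10: 0x68 (blk 26, set 2) → VC-HIT  vc=[21, 22]
11: 0x59 (blk 22, set 2) → VC-HIT  vc=[21, 26]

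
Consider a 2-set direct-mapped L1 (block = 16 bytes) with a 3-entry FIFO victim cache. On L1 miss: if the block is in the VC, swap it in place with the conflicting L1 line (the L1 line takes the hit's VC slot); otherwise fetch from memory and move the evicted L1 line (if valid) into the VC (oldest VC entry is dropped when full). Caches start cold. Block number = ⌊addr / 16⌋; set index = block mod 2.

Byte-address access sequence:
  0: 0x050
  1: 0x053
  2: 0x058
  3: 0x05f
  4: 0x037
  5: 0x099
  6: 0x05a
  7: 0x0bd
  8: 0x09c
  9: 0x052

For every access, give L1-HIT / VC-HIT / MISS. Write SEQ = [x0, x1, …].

SEQ = [MISS, L1-HIT, L1-HIT, L1-HIT, MISS, MISS, VC-HIT, MISS, VC-HIT, VC-HIT]

  [0] addr=0x50 blk=5 s=1: MISS | VC []
  [1] addr=0x53 blk=5 s=1: L1-HIT | VC []
  [2] addr=0x58 blk=5 s=1: L1-HIT | VC []
  [3] addr=0x5f blk=5 s=1: L1-HIT | VC []
  [4] addr=0x37 blk=3 s=1: MISS | VC [5]
  [5] addr=0x99 blk=9 s=1: MISS | VC [5, 3]
  [6] addr=0x5a blk=5 s=1: VC-HIT | VC [9, 3]
  [7] addr=0xbd blk=11 s=1: MISS | VC [9, 3, 5]
  [8] addr=0x9c blk=9 s=1: VC-HIT | VC [11, 3, 5]
  [9] addr=0x52 blk=5 s=1: VC-HIT | VC [11, 3, 9]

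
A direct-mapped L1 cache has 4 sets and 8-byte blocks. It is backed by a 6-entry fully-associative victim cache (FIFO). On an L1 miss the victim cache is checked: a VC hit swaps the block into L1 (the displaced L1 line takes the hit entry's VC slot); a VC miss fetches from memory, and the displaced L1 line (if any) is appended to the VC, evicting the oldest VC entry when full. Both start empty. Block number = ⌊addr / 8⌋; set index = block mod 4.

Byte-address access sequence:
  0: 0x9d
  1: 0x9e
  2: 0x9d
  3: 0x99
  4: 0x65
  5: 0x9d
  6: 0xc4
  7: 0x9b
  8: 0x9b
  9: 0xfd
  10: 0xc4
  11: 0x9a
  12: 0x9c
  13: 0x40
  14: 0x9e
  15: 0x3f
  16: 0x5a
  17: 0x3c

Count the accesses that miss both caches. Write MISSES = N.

MISSES = 7

#0 0x9d→b19/s3 MISS; vc=[]
#1 0x9e→b19/s3 L1-HIT; vc=[]
#2 0x9d→b19/s3 L1-HIT; vc=[]
#3 0x99→b19/s3 L1-HIT; vc=[]
#4 0x65→b12/s0 MISS; vc=[]
#5 0x9d→b19/s3 L1-HIT; vc=[]
#6 0xc4→b24/s0 MISS; vc=[12]
#7 0x9b→b19/s3 L1-HIT; vc=[12]
#8 0x9b→b19/s3 L1-HIT; vc=[12]
#9 0xfd→b31/s3 MISS; vc=[12,19]
#10 0xc4→b24/s0 L1-HIT; vc=[12,19]
#11 0x9a→b19/s3 VC-HIT; vc=[12,31]
#12 0x9c→b19/s3 L1-HIT; vc=[12,31]
#13 0x40→b8/s0 MISS; vc=[12,31,24]
#14 0x9e→b19/s3 L1-HIT; vc=[12,31,24]
#15 0x3f→b7/s3 MISS; vc=[12,31,24,19]
#16 0x5a→b11/s3 MISS; vc=[12,31,24,19,7]
#17 0x3c→b7/s3 VC-HIT; vc=[12,31,24,19,11]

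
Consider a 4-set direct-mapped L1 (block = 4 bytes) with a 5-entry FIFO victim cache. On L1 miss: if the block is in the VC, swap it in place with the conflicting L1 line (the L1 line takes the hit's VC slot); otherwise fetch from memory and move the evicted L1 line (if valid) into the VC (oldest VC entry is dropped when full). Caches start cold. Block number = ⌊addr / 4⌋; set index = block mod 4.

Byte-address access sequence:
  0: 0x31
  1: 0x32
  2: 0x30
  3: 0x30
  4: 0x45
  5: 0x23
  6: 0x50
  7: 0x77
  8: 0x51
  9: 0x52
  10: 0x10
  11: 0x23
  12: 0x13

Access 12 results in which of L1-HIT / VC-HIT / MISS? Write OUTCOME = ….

  [0] addr=0x31 blk=12 s=0: MISS | VC []
  [1] addr=0x32 blk=12 s=0: L1-HIT | VC []
  [2] addr=0x30 blk=12 s=0: L1-HIT | VC []
  [3] addr=0x30 blk=12 s=0: L1-HIT | VC []
  [4] addr=0x45 blk=17 s=1: MISS | VC []
  [5] addr=0x23 blk=8 s=0: MISS | VC [12]
  [6] addr=0x50 blk=20 s=0: MISS | VC [12, 8]
  [7] addr=0x77 blk=29 s=1: MISS | VC [12, 8, 17]
  [8] addr=0x51 blk=20 s=0: L1-HIT | VC [12, 8, 17]
  [9] addr=0x52 blk=20 s=0: L1-HIT | VC [12, 8, 17]
  [10] addr=0x10 blk=4 s=0: MISS | VC [12, 8, 17, 20]
  [11] addr=0x23 blk=8 s=0: VC-HIT | VC [12, 4, 17, 20]
  [12] addr=0x13 blk=4 s=0: VC-HIT | VC [12, 8, 17, 20]

OUTCOME = VC-HIT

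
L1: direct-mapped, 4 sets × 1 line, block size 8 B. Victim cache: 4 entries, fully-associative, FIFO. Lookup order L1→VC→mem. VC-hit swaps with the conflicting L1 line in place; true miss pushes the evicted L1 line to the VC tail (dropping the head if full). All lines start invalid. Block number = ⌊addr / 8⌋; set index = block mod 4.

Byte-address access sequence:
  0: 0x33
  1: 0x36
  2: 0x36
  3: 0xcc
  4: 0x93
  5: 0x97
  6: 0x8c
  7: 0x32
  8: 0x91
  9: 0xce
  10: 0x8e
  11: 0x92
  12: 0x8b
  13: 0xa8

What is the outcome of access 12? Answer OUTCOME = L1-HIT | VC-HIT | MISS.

  [0] addr=0x33 blk=6 s=2: MISS | VC []
  [1] addr=0x36 blk=6 s=2: L1-HIT | VC []
  [2] addr=0x36 blk=6 s=2: L1-HIT | VC []
  [3] addr=0xcc blk=25 s=1: MISS | VC []
  [4] addr=0x93 blk=18 s=2: MISS | VC [6]
  [5] addr=0x97 blk=18 s=2: L1-HIT | VC [6]
  [6] addr=0x8c blk=17 s=1: MISS | VC [6, 25]
  [7] addr=0x32 blk=6 s=2: VC-HIT | VC [18, 25]
  [8] addr=0x91 blk=18 s=2: VC-HIT | VC [6, 25]
  [9] addr=0xce blk=25 s=1: VC-HIT | VC [6, 17]
  [10] addr=0x8e blk=17 s=1: VC-HIT | VC [6, 25]
  [11] addr=0x92 blk=18 s=2: L1-HIT | VC [6, 25]
  [12] addr=0x8b blk=17 s=1: L1-HIT | VC [6, 25]
  [13] addr=0xa8 blk=21 s=1: MISS | VC [6, 25, 17]

OUTCOME = L1-HIT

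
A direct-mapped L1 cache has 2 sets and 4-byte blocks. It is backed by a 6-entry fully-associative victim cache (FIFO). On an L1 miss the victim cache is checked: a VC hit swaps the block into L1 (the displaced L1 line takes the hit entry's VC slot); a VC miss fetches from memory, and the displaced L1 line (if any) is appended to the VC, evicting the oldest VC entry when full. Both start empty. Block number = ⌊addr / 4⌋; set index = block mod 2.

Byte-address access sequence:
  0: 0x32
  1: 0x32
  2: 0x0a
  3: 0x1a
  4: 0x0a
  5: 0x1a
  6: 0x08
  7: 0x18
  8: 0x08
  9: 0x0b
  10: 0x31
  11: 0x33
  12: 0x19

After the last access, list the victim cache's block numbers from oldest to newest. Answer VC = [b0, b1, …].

#0 0x32→b12/s0 MISS; vc=[]
#1 0x32→b12/s0 L1-HIT; vc=[]
#2 0xa→b2/s0 MISS; vc=[12]
#3 0x1a→b6/s0 MISS; vc=[12,2]
#4 0xa→b2/s0 VC-HIT; vc=[12,6]
#5 0x1a→b6/s0 VC-HIT; vc=[12,2]
#6 0x8→b2/s0 VC-HIT; vc=[12,6]
#7 0x18→b6/s0 VC-HIT; vc=[12,2]
#8 0x8→b2/s0 VC-HIT; vc=[12,6]
#9 0xb→b2/s0 L1-HIT; vc=[12,6]
#10 0x31→b12/s0 VC-HIT; vc=[2,6]
#11 0x33→b12/s0 L1-HIT; vc=[2,6]
#12 0x19→b6/s0 VC-HIT; vc=[2,12]

VC = [2, 12]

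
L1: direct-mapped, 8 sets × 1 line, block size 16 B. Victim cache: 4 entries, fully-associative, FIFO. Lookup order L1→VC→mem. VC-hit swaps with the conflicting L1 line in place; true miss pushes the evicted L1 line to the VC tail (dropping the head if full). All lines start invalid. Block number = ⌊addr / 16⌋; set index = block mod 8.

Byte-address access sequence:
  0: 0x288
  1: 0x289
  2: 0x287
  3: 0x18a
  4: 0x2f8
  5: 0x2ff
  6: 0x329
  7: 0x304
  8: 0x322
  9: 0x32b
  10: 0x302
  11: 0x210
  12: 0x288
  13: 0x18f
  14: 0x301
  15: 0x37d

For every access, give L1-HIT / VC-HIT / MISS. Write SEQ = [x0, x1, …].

SEQ = [MISS, L1-HIT, L1-HIT, MISS, MISS, L1-HIT, MISS, MISS, L1-HIT, L1-HIT, L1-HIT, MISS, VC-HIT, VC-HIT, VC-HIT, MISS]

#0 0x288→b40/s0 MISS; vc=[]
#1 0x289→b40/s0 L1-HIT; vc=[]
#2 0x287→b40/s0 L1-HIT; vc=[]
#3 0x18a→b24/s0 MISS; vc=[40]
#4 0x2f8→b47/s7 MISS; vc=[40]
#5 0x2ff→b47/s7 L1-HIT; vc=[40]
#6 0x329→b50/s2 MISS; vc=[40]
#7 0x304→b48/s0 MISS; vc=[40,24]
#8 0x322→b50/s2 L1-HIT; vc=[40,24]
#9 0x32b→b50/s2 L1-HIT; vc=[40,24]
#10 0x302→b48/s0 L1-HIT; vc=[40,24]
#11 0x210→b33/s1 MISS; vc=[40,24]
#12 0x288→b40/s0 VC-HIT; vc=[48,24]
#13 0x18f→b24/s0 VC-HIT; vc=[48,40]
#14 0x301→b48/s0 VC-HIT; vc=[24,40]
#15 0x37d→b55/s7 MISS; vc=[24,40,47]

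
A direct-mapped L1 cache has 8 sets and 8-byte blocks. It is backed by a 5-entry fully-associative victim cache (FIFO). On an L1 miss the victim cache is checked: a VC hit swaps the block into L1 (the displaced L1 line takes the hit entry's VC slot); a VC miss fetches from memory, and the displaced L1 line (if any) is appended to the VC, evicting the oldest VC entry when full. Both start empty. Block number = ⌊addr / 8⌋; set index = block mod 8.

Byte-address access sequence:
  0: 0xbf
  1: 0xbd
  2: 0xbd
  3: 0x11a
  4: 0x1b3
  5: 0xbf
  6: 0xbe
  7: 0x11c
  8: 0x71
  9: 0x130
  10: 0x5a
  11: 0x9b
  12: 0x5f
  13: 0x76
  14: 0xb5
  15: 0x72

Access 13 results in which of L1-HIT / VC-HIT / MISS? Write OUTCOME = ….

OUTCOME = VC-HIT

#0 0xbf→b23/s7 MISS; vc=[]
#1 0xbd→b23/s7 L1-HIT; vc=[]
#2 0xbd→b23/s7 L1-HIT; vc=[]
#3 0x11a→b35/s3 MISS; vc=[]
#4 0x1b3→b54/s6 MISS; vc=[]
#5 0xbf→b23/s7 L1-HIT; vc=[]
#6 0xbe→b23/s7 L1-HIT; vc=[]
#7 0x11c→b35/s3 L1-HIT; vc=[]
#8 0x71→b14/s6 MISS; vc=[54]
#9 0x130→b38/s6 MISS; vc=[54,14]
#10 0x5a→b11/s3 MISS; vc=[54,14,35]
#11 0x9b→b19/s3 MISS; vc=[54,14,35,11]
#12 0x5f→b11/s3 VC-HIT; vc=[54,14,35,19]
#13 0x76→b14/s6 VC-HIT; vc=[54,38,35,19]
#14 0xb5→b22/s6 MISS; vc=[54,38,35,19,14]
#15 0x72→b14/s6 VC-HIT; vc=[54,38,35,19,22]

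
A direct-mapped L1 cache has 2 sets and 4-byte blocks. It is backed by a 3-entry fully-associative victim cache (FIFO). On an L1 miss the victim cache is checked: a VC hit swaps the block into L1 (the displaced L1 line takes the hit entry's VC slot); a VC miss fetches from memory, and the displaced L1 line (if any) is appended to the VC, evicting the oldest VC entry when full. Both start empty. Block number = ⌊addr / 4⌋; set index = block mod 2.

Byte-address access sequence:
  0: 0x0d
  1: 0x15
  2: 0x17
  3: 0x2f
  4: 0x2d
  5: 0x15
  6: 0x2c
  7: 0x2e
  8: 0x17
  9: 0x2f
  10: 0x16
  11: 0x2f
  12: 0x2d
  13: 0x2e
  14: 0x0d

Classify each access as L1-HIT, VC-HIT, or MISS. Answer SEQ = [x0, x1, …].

0: 0xd (blk 3, set 1) → MISS  vc=[]
1: 0x15 (blk 5, set 1) → MISS  vc=[3]
2: 0x17 (blk 5, set 1) → L1-HIT  vc=[3]
3: 0x2f (blk 11, set 1) → MISS  vc=[3, 5]
4: 0x2d (blk 11, set 1) → L1-HIT  vc=[3, 5]
5: 0x15 (blk 5, set 1) → VC-HIT  vc=[3, 11]
6: 0x2c (blk 11, set 1) → VC-HIT  vc=[3, 5]
7: 0x2e (blk 11, set 1) → L1-HIT  vc=[3, 5]
8: 0x17 (blk 5, set 1) → VC-HIT  vc=[3, 11]
9: 0x2f (blk 11, set 1) → VC-HIT  vc=[3, 5]
10: 0x16 (blk 5, set 1) → VC-HIT  vc=[3, 11]
11: 0x2f (blk 11, set 1) → VC-HIT  vc=[3, 5]
12: 0x2d (blk 11, set 1) → L1-HIT  vc=[3, 5]
13: 0x2e (blk 11, set 1) → L1-HIT  vc=[3, 5]
14: 0xd (blk 3, set 1) → VC-HIT  vc=[11, 5]

SEQ = [MISS, MISS, L1-HIT, MISS, L1-HIT, VC-HIT, VC-HIT, L1-HIT, VC-HIT, VC-HIT, VC-HIT, VC-HIT, L1-HIT, L1-HIT, VC-HIT]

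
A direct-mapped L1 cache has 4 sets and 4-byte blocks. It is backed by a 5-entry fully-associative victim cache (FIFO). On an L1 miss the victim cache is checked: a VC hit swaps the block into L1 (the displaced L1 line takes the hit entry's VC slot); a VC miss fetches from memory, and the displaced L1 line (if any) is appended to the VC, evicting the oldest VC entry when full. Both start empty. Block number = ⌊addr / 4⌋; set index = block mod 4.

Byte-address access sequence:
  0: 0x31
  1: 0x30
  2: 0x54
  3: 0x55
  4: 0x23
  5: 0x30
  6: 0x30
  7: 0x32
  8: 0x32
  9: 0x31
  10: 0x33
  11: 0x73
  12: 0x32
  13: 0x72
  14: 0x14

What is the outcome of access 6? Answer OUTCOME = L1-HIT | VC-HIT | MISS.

0: 0x31 (blk 12, set 0) → MISS  vc=[]
1: 0x30 (blk 12, set 0) → L1-HIT  vc=[]
2: 0x54 (blk 21, set 1) → MISS  vc=[]
3: 0x55 (blk 21, set 1) → L1-HIT  vc=[]
4: 0x23 (blk 8, set 0) → MISS  vc=[12]
5: 0x30 (blk 12, set 0) → VC-HIT  vc=[8]
6: 0x30 (blk 12, set 0) → L1-HIT  vc=[8]
7: 0x32 (blk 12, set 0) → L1-HIT  vc=[8]
8: 0x32 (blk 12, set 0) → L1-HIT  vc=[8]
9: 0x31 (blk 12, set 0) → L1-HIT  vc=[8]
10: 0x33 (blk 12, set 0) → L1-HIT  vc=[8]
11: 0x73 (blk 28, set 0) → MISS  vc=[8, 12]
12: 0x32 (blk 12, set 0) → VC-HIT  vc=[8, 28]
13: 0x72 (blk 28, set 0) → VC-HIT  vc=[8, 12]
14: 0x14 (blk 5, set 1) → MISS  vc=[8, 12, 21]

OUTCOME = L1-HIT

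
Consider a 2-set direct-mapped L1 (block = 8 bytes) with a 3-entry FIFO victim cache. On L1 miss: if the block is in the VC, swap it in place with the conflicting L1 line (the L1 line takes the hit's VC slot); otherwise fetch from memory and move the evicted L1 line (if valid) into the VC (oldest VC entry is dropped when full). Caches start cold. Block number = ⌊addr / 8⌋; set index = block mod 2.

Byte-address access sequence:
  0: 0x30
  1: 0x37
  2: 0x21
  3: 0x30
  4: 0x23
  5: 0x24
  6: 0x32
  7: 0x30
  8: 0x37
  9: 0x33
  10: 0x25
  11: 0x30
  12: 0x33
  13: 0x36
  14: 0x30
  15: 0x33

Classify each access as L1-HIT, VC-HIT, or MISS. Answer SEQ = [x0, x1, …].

  [0] addr=0x30 blk=6 s=0: MISS | VC []
  [1] addr=0x37 blk=6 s=0: L1-HIT | VC []
  [2] addr=0x21 blk=4 s=0: MISS | VC [6]
  [3] addr=0x30 blk=6 s=0: VC-HIT | VC [4]
  [4] addr=0x23 blk=4 s=0: VC-HIT | VC [6]
  [5] addr=0x24 blk=4 s=0: L1-HIT | VC [6]
  [6] addr=0x32 blk=6 s=0: VC-HIT | VC [4]
  [7] addr=0x30 blk=6 s=0: L1-HIT | VC [4]
  [8] addr=0x37 blk=6 s=0: L1-HIT | VC [4]
  [9] addr=0x33 blk=6 s=0: L1-HIT | VC [4]
  [10] addr=0x25 blk=4 s=0: VC-HIT | VC [6]
  [11] addr=0x30 blk=6 s=0: VC-HIT | VC [4]
  [12] addr=0x33 blk=6 s=0: L1-HIT | VC [4]
  [13] addr=0x36 blk=6 s=0: L1-HIT | VC [4]
  [14] addr=0x30 blk=6 s=0: L1-HIT | VC [4]
  [15] addr=0x33 blk=6 s=0: L1-HIT | VC [4]

SEQ = [MISS, L1-HIT, MISS, VC-HIT, VC-HIT, L1-HIT, VC-HIT, L1-HIT, L1-HIT, L1-HIT, VC-HIT, VC-HIT, L1-HIT, L1-HIT, L1-HIT, L1-HIT]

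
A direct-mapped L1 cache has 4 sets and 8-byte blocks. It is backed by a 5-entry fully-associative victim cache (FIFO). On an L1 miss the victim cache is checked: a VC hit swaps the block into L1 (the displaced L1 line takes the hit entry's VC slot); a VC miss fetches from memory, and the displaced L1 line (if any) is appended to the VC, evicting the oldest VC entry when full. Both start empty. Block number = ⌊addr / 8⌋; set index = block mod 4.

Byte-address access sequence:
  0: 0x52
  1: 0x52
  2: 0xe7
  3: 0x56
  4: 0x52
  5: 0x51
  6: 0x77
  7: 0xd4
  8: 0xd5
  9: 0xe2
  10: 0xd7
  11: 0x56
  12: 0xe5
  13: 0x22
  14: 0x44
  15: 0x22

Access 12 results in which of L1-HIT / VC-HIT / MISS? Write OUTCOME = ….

OUTCOME = L1-HIT

0: 0x52 (blk 10, set 2) → MISS  vc=[]
1: 0x52 (blk 10, set 2) → L1-HIT  vc=[]
2: 0xe7 (blk 28, set 0) → MISS  vc=[]
3: 0x56 (blk 10, set 2) → L1-HIT  vc=[]
4: 0x52 (blk 10, set 2) → L1-HIT  vc=[]
5: 0x51 (blk 10, set 2) → L1-HIT  vc=[]
6: 0x77 (blk 14, set 2) → MISS  vc=[10]
7: 0xd4 (blk 26, set 2) → MISS  vc=[10, 14]
8: 0xd5 (blk 26, set 2) → L1-HIT  vc=[10, 14]
9: 0xe2 (blk 28, set 0) → L1-HIT  vc=[10, 14]
10: 0xd7 (blk 26, set 2) → L1-HIT  vc=[10, 14]
11: 0x56 (blk 10, set 2) → VC-HIT  vc=[26, 14]
12: 0xe5 (blk 28, set 0) → L1-HIT  vc=[26, 14]
13: 0x22 (blk 4, set 0) → MISS  vc=[26, 14, 28]
14: 0x44 (blk 8, set 0) → MISS  vc=[26, 14, 28, 4]
15: 0x22 (blk 4, set 0) → VC-HIT  vc=[26, 14, 28, 8]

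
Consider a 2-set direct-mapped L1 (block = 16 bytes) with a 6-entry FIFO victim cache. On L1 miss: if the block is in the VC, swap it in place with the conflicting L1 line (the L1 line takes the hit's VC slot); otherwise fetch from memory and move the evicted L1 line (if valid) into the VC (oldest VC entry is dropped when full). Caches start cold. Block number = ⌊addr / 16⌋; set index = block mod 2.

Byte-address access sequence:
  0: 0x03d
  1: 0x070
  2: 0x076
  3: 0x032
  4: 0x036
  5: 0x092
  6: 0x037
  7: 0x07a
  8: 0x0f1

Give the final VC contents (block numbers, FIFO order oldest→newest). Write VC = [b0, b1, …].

#0 0x3d→b3/s1 MISS; vc=[]
#1 0x70→b7/s1 MISS; vc=[3]
#2 0x76→b7/s1 L1-HIT; vc=[3]
#3 0x32→b3/s1 VC-HIT; vc=[7]
#4 0x36→b3/s1 L1-HIT; vc=[7]
#5 0x92→b9/s1 MISS; vc=[7,3]
#6 0x37→b3/s1 VC-HIT; vc=[7,9]
#7 0x7a→b7/s1 VC-HIT; vc=[3,9]
#8 0xf1→b15/s1 MISS; vc=[3,9,7]

VC = [3, 9, 7]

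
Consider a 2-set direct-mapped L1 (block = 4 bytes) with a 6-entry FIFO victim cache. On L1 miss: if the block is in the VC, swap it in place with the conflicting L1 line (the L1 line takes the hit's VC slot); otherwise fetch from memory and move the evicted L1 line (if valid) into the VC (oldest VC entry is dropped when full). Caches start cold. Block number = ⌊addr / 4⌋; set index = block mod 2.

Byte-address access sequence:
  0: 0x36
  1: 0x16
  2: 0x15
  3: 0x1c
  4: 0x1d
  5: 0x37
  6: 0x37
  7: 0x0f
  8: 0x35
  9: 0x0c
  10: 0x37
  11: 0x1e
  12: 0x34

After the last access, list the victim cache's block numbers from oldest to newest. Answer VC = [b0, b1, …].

0: 0x36 (blk 13, set 1) → MISS  vc=[]
1: 0x16 (blk 5, set 1) → MISS  vc=[13]
2: 0x15 (blk 5, set 1) → L1-HIT  vc=[13]
3: 0x1c (blk 7, set 1) → MISS  vc=[13, 5]
4: 0x1d (blk 7, set 1) → L1-HIT  vc=[13, 5]
5: 0x37 (blk 13, set 1) → VC-HIT  vc=[7, 5]
6: 0x37 (blk 13, set 1) → L1-HIT  vc=[7, 5]
7: 0xf (blk 3, set 1) → MISS  vc=[7, 5, 13]
8: 0x35 (blk 13, set 1) → VC-HIT  vc=[7, 5, 3]
9: 0xc (blk 3, set 1) → VC-HIT  vc=[7, 5, 13]
10: 0x37 (blk 13, set 1) → VC-HIT  vc=[7, 5, 3]
11: 0x1e (blk 7, set 1) → VC-HIT  vc=[13, 5, 3]
12: 0x34 (blk 13, set 1) → VC-HIT  vc=[7, 5, 3]

VC = [7, 5, 3]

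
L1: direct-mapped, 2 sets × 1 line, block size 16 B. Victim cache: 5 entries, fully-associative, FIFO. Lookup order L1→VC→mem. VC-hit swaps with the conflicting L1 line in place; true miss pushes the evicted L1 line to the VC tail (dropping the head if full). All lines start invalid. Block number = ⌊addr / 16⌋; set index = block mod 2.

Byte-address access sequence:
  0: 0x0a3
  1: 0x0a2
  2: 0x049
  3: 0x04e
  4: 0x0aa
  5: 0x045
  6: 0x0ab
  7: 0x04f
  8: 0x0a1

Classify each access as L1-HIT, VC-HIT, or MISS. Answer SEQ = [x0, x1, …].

SEQ = [MISS, L1-HIT, MISS, L1-HIT, VC-HIT, VC-HIT, VC-HIT, VC-HIT, VC-HIT]

0: 0xa3 (blk 10, set 0) → MISS  vc=[]
1: 0xa2 (blk 10, set 0) → L1-HIT  vc=[]
2: 0x49 (blk 4, set 0) → MISS  vc=[10]
3: 0x4e (blk 4, set 0) → L1-HIT  vc=[10]
4: 0xaa (blk 10, set 0) → VC-HIT  vc=[4]
5: 0x45 (blk 4, set 0) → VC-HIT  vc=[10]
6: 0xab (blk 10, set 0) → VC-HIT  vc=[4]
7: 0x4f (blk 4, set 0) → VC-HIT  vc=[10]
8: 0xa1 (blk 10, set 0) → VC-HIT  vc=[4]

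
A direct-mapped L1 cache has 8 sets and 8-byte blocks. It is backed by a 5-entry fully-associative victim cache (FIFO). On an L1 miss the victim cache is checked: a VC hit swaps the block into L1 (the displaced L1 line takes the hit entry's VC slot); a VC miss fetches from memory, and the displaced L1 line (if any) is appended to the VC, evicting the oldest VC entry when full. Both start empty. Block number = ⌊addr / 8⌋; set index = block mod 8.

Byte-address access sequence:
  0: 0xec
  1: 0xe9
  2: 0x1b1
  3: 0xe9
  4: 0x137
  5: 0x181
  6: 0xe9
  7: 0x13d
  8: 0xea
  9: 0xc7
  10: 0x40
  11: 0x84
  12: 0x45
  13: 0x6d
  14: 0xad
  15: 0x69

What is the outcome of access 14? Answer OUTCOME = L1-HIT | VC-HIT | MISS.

#0 0xec→b29/s5 MISS; vc=[]
#1 0xe9→b29/s5 L1-HIT; vc=[]
#2 0x1b1→b54/s6 MISS; vc=[]
#3 0xe9→b29/s5 L1-HIT; vc=[]
#4 0x137→b38/s6 MISS; vc=[54]
#5 0x181→b48/s0 MISS; vc=[54]
#6 0xe9→b29/s5 L1-HIT; vc=[54]
#7 0x13d→b39/s7 MISS; vc=[54]
#8 0xea→b29/s5 L1-HIT; vc=[54]
#9 0xc7→b24/s0 MISS; vc=[54,48]
#10 0x40→b8/s0 MISS; vc=[54,48,24]
#11 0x84→b16/s0 MISS; vc=[54,48,24,8]
#12 0x45→b8/s0 VC-HIT; vc=[54,48,24,16]
#13 0x6d→b13/s5 MISS; vc=[54,48,24,16,29]
#14 0xad→b21/s5 MISS; vc=[48,24,16,29,13]
#15 0x69→b13/s5 VC-HIT; vc=[48,24,16,29,21]

OUTCOME = MISS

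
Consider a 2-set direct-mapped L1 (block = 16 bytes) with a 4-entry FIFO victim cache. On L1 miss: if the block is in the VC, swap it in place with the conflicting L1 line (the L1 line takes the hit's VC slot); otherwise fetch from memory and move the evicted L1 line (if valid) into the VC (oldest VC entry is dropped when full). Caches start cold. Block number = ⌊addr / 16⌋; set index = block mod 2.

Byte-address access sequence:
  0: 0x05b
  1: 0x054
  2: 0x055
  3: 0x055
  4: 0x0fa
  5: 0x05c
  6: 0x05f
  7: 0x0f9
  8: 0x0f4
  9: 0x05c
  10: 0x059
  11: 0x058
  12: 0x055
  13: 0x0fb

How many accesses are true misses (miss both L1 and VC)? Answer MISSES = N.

MISSES = 2

#0 0x5b→b5/s1 MISS; vc=[]
#1 0x54→b5/s1 L1-HIT; vc=[]
#2 0x55→b5/s1 L1-HIT; vc=[]
#3 0x55→b5/s1 L1-HIT; vc=[]
#4 0xfa→b15/s1 MISS; vc=[5]
#5 0x5c→b5/s1 VC-HIT; vc=[15]
#6 0x5f→b5/s1 L1-HIT; vc=[15]
#7 0xf9→b15/s1 VC-HIT; vc=[5]
#8 0xf4→b15/s1 L1-HIT; vc=[5]
#9 0x5c→b5/s1 VC-HIT; vc=[15]
#10 0x59→b5/s1 L1-HIT; vc=[15]
#11 0x58→b5/s1 L1-HIT; vc=[15]
#12 0x55→b5/s1 L1-HIT; vc=[15]
#13 0xfb→b15/s1 VC-HIT; vc=[5]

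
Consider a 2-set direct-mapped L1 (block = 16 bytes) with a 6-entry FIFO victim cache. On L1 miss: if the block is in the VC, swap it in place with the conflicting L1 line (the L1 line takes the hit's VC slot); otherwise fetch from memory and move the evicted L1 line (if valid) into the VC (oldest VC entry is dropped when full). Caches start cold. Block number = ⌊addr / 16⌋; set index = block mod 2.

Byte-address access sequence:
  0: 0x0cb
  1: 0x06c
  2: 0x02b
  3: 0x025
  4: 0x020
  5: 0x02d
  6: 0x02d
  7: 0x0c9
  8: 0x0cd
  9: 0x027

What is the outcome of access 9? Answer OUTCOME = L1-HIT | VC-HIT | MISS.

OUTCOME = VC-HIT

#0 0xcb→b12/s0 MISS; vc=[]
#1 0x6c→b6/s0 MISS; vc=[12]
#2 0x2b→b2/s0 MISS; vc=[12,6]
#3 0x25→b2/s0 L1-HIT; vc=[12,6]
#4 0x20→b2/s0 L1-HIT; vc=[12,6]
#5 0x2d→b2/s0 L1-HIT; vc=[12,6]
#6 0x2d→b2/s0 L1-HIT; vc=[12,6]
#7 0xc9→b12/s0 VC-HIT; vc=[2,6]
#8 0xcd→b12/s0 L1-HIT; vc=[2,6]
#9 0x27→b2/s0 VC-HIT; vc=[12,6]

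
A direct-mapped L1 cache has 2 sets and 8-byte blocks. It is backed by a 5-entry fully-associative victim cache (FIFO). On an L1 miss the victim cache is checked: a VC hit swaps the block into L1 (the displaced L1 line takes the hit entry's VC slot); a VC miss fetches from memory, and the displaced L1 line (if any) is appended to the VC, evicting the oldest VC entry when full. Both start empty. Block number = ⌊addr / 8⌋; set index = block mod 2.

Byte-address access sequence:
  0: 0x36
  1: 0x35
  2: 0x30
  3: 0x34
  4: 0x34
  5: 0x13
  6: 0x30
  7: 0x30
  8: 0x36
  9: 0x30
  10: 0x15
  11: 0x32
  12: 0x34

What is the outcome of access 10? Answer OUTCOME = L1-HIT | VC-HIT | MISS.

OUTCOME = VC-HIT

#0 0x36→b6/s0 MISS; vc=[]
#1 0x35→b6/s0 L1-HIT; vc=[]
#2 0x30→b6/s0 L1-HIT; vc=[]
#3 0x34→b6/s0 L1-HIT; vc=[]
#4 0x34→b6/s0 L1-HIT; vc=[]
#5 0x13→b2/s0 MISS; vc=[6]
#6 0x30→b6/s0 VC-HIT; vc=[2]
#7 0x30→b6/s0 L1-HIT; vc=[2]
#8 0x36→b6/s0 L1-HIT; vc=[2]
#9 0x30→b6/s0 L1-HIT; vc=[2]
#10 0x15→b2/s0 VC-HIT; vc=[6]
#11 0x32→b6/s0 VC-HIT; vc=[2]
#12 0x34→b6/s0 L1-HIT; vc=[2]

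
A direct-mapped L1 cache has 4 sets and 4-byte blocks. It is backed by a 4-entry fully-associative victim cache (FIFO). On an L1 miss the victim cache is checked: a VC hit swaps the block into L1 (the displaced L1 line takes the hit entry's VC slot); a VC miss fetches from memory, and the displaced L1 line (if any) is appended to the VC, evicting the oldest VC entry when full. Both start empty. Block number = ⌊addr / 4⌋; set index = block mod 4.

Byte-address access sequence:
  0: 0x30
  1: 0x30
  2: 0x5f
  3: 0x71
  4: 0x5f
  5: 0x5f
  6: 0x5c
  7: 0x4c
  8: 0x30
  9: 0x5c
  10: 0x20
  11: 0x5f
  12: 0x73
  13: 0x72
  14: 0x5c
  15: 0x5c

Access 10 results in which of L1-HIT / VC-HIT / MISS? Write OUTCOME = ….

OUTCOME = MISS

0: 0x30 (blk 12, set 0) → MISS  vc=[]
1: 0x30 (blk 12, set 0) → L1-HIT  vc=[]
2: 0x5f (blk 23, set 3) → MISS  vc=[]
3: 0x71 (blk 28, set 0) → MISS  vc=[12]
4: 0x5f (blk 23, set 3) → L1-HIT  vc=[12]
5: 0x5f (blk 23, set 3) → L1-HIT  vc=[12]
6: 0x5c (blk 23, set 3) → L1-HIT  vc=[12]
7: 0x4c (blk 19, set 3) → MISS  vc=[12, 23]
8: 0x30 (blk 12, set 0) → VC-HIT  vc=[28, 23]
9: 0x5c (blk 23, set 3) → VC-HIT  vc=[28, 19]
10: 0x20 (blk 8, set 0) → MISS  vc=[28, 19, 12]
11: 0x5f (blk 23, set 3) → L1-HIT  vc=[28, 19, 12]
12: 0x73 (blk 28, set 0) → VC-HIT  vc=[8, 19, 12]
13: 0x72 (blk 28, set 0) → L1-HIT  vc=[8, 19, 12]
14: 0x5c (blk 23, set 3) → L1-HIT  vc=[8, 19, 12]
15: 0x5c (blk 23, set 3) → L1-HIT  vc=[8, 19, 12]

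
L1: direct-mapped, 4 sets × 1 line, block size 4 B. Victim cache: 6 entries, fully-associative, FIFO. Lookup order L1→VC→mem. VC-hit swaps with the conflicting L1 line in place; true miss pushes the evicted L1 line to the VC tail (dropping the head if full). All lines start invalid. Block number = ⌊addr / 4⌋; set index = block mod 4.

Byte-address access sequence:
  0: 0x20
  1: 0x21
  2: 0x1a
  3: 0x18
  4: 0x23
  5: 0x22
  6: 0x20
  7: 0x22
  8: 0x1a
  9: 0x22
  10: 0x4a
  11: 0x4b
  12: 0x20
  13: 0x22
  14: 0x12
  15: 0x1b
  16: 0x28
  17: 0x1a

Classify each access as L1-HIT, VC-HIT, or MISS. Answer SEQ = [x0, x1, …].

0: 0x20 (blk 8, set 0) → MISS  vc=[]
1: 0x21 (blk 8, set 0) → L1-HIT  vc=[]
2: 0x1a (blk 6, set 2) → MISS  vc=[]
3: 0x18 (blk 6, set 2) → L1-HIT  vc=[]
4: 0x23 (blk 8, set 0) → L1-HIT  vc=[]
5: 0x22 (blk 8, set 0) → L1-HIT  vc=[]
6: 0x20 (blk 8, set 0) → L1-HIT  vc=[]
7: 0x22 (blk 8, set 0) → L1-HIT  vc=[]
8: 0x1a (blk 6, set 2) → L1-HIT  vc=[]
9: 0x22 (blk 8, set 0) → L1-HIT  vc=[]
10: 0x4a (blk 18, set 2) → MISS  vc=[6]
11: 0x4b (blk 18, set 2) → L1-HIT  vc=[6]
12: 0x20 (blk 8, set 0) → L1-HIT  vc=[6]
13: 0x22 (blk 8, set 0) → L1-HIT  vc=[6]
14: 0x12 (blk 4, set 0) → MISS  vc=[6, 8]
15: 0x1b (blk 6, set 2) → VC-HIT  vc=[18, 8]
16: 0x28 (blk 10, set 2) → MISS  vc=[18, 8, 6]
17: 0x1a (blk 6, set 2) → VC-HIT  vc=[18, 8, 10]

SEQ = [MISS, L1-HIT, MISS, L1-HIT, L1-HIT, L1-HIT, L1-HIT, L1-HIT, L1-HIT, L1-HIT, MISS, L1-HIT, L1-HIT, L1-HIT, MISS, VC-HIT, MISS, VC-HIT]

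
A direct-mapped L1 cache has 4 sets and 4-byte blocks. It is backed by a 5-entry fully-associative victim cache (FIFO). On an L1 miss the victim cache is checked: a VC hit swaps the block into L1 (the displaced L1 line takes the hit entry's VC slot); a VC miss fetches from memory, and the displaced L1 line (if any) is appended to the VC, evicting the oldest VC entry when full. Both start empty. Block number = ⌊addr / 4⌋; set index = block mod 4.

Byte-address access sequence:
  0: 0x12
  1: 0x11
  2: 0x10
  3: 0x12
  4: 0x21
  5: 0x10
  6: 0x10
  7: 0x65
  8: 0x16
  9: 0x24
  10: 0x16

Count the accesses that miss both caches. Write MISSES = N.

0: 0x12 (blk 4, set 0) → MISS  vc=[]
1: 0x11 (blk 4, set 0) → L1-HIT  vc=[]
2: 0x10 (blk 4, set 0) → L1-HIT  vc=[]
3: 0x12 (blk 4, set 0) → L1-HIT  vc=[]
4: 0x21 (blk 8, set 0) → MISS  vc=[4]
5: 0x10 (blk 4, set 0) → VC-HIT  vc=[8]
6: 0x10 (blk 4, set 0) → L1-HIT  vc=[8]
7: 0x65 (blk 25, set 1) → MISS  vc=[8]
8: 0x16 (blk 5, set 1) → MISS  vc=[8, 25]
9: 0x24 (blk 9, set 1) → MISS  vc=[8, 25, 5]
10: 0x16 (blk 5, set 1) → VC-HIT  vc=[8, 25, 9]

MISSES = 5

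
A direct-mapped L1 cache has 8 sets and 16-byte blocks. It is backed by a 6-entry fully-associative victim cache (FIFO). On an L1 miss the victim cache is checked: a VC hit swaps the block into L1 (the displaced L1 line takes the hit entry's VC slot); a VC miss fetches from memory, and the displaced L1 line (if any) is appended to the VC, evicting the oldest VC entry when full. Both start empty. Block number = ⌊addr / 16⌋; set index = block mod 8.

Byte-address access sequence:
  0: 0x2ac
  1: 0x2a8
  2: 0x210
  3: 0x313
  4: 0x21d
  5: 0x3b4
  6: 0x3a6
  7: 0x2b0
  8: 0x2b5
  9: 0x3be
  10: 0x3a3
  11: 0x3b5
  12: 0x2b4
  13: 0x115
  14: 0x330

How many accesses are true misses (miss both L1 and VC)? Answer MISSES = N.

MISSES = 8

0: 0x2ac (blk 42, set 2) → MISS  vc=[]
1: 0x2a8 (blk 42, set 2) → L1-HIT  vc=[]
2: 0x210 (blk 33, set 1) → MISS  vc=[]
3: 0x313 (blk 49, set 1) → MISS  vc=[33]
4: 0x21d (blk 33, set 1) → VC-HIT  vc=[49]
5: 0x3b4 (blk 59, set 3) → MISS  vc=[49]
6: 0x3a6 (blk 58, set 2) → MISS  vc=[49, 42]
7: 0x2b0 (blk 43, set 3) → MISS  vc=[49, 42, 59]
8: 0x2b5 (blk 43, set 3) → L1-HIT  vc=[49, 42, 59]
9: 0x3be (blk 59, set 3) → VC-HIT  vc=[49, 42, 43]
10: 0x3a3 (blk 58, set 2) → L1-HIT  vc=[49, 42, 43]
11: 0x3b5 (blk 59, set 3) → L1-HIT  vc=[49, 42, 43]
12: 0x2b4 (blk 43, set 3) → VC-HIT  vc=[49, 42, 59]
13: 0x115 (blk 17, set 1) → MISS  vc=[49, 42, 59, 33]
14: 0x330 (blk 51, set 3) → MISS  vc=[49, 42, 59, 33, 43]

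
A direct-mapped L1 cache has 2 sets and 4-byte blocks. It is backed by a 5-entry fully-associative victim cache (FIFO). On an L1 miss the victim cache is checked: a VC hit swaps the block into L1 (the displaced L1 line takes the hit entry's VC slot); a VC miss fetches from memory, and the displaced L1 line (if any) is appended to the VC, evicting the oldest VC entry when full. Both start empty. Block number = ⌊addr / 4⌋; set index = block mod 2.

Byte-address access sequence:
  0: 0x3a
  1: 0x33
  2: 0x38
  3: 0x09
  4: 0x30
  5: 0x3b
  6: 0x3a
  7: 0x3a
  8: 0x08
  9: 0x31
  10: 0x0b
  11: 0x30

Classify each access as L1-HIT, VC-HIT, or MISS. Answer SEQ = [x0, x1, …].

SEQ = [MISS, MISS, VC-HIT, MISS, VC-HIT, VC-HIT, L1-HIT, L1-HIT, VC-HIT, VC-HIT, VC-HIT, VC-HIT]

  [0] addr=0x3a blk=14 s=0: MISS | VC []
  [1] addr=0x33 blk=12 s=0: MISS | VC [14]
  [2] addr=0x38 blk=14 s=0: VC-HIT | VC [12]
  [3] addr=0x9 blk=2 s=0: MISS | VC [12, 14]
  [4] addr=0x30 blk=12 s=0: VC-HIT | VC [2, 14]
  [5] addr=0x3b blk=14 s=0: VC-HIT | VC [2, 12]
  [6] addr=0x3a blk=14 s=0: L1-HIT | VC [2, 12]
  [7] addr=0x3a blk=14 s=0: L1-HIT | VC [2, 12]
  [8] addr=0x8 blk=2 s=0: VC-HIT | VC [14, 12]
  [9] addr=0x31 blk=12 s=0: VC-HIT | VC [14, 2]
  [10] addr=0xb blk=2 s=0: VC-HIT | VC [14, 12]
  [11] addr=0x30 blk=12 s=0: VC-HIT | VC [14, 2]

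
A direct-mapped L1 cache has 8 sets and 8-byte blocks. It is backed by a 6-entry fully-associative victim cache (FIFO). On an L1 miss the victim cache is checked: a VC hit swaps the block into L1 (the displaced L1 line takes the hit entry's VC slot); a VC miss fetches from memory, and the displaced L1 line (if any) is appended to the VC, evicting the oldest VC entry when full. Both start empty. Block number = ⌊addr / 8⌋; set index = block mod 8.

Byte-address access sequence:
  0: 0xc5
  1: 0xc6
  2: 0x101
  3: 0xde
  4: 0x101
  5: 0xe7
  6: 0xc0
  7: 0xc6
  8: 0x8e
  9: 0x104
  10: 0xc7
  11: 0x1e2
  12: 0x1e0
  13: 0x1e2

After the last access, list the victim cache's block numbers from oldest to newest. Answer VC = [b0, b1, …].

  [0] addr=0xc5 blk=24 s=0: MISS | VC []
  [1] addr=0xc6 blk=24 s=0: L1-HIT | VC []
  [2] addr=0x101 blk=32 s=0: MISS | VC [24]
  [3] addr=0xde blk=27 s=3: MISS | VC [24]
  [4] addr=0x101 blk=32 s=0: L1-HIT | VC [24]
  [5] addr=0xe7 blk=28 s=4: MISS | VC [24]
  [6] addr=0xc0 blk=24 s=0: VC-HIT | VC [32]
  [7] addr=0xc6 blk=24 s=0: L1-HIT | VC [32]
  [8] addr=0x8e blk=17 s=1: MISS | VC [32]
  [9] addr=0x104 blk=32 s=0: VC-HIT | VC [24]
  [10] addr=0xc7 blk=24 s=0: VC-HIT | VC [32]
  [11] addr=0x1e2 blk=60 s=4: MISS | VC [32, 28]
  [12] addr=0x1e0 blk=60 s=4: L1-HIT | VC [32, 28]
  [13] addr=0x1e2 blk=60 s=4: L1-HIT | VC [32, 28]

VC = [32, 28]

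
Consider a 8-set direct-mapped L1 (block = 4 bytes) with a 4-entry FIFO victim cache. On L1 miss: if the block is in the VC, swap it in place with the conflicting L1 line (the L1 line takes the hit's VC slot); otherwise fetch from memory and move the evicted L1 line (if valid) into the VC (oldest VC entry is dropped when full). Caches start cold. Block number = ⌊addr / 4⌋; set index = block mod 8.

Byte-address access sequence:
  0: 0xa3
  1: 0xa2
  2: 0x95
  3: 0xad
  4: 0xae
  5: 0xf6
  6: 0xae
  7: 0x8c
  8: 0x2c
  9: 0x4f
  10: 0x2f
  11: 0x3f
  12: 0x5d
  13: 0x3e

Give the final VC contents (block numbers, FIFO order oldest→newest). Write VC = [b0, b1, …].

  [0] addr=0xa3 blk=40 s=0: MISS | VC []
  [1] addr=0xa2 blk=40 s=0: L1-HIT | VC []
  [2] addr=0x95 blk=37 s=5: MISS | VC []
  [3] addr=0xad blk=43 s=3: MISS | VC []
  [4] addr=0xae blk=43 s=3: L1-HIT | VC []
  [5] addr=0xf6 blk=61 s=5: MISS | VC [37]
  [6] addr=0xae blk=43 s=3: L1-HIT | VC [37]
  [7] addr=0x8c blk=35 s=3: MISS | VC [37, 43]
  [8] addr=0x2c blk=11 s=3: MISS | VC [37, 43, 35]
  [9] addr=0x4f blk=19 s=3: MISS | VC [37, 43, 35, 11]
  [10] addr=0x2f blk=11 s=3: VC-HIT | VC [37, 43, 35, 19]
  [11] addr=0x3f blk=15 s=7: MISS | VC [37, 43, 35, 19]
  [12] addr=0x5d blk=23 s=7: MISS | VC [43, 35, 19, 15]
  [13] addr=0x3e blk=15 s=7: VC-HIT | VC [43, 35, 19, 23]

VC = [43, 35, 19, 23]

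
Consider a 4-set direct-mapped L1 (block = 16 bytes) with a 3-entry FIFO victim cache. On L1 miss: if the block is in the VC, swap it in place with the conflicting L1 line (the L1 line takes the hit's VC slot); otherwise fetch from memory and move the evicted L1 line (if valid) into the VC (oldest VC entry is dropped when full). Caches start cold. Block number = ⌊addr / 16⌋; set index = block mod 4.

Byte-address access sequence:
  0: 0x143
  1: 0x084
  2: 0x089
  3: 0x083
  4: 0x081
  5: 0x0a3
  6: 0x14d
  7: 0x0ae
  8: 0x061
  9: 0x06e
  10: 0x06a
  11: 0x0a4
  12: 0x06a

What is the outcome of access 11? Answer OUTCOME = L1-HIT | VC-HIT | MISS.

OUTCOME = VC-HIT

0: 0x143 (blk 20, set 0) → MISS  vc=[]
1: 0x84 (blk 8, set 0) → MISS  vc=[20]
2: 0x89 (blk 8, set 0) → L1-HIT  vc=[20]
3: 0x83 (blk 8, set 0) → L1-HIT  vc=[20]
4: 0x81 (blk 8, set 0) → L1-HIT  vc=[20]
5: 0xa3 (blk 10, set 2) → MISS  vc=[20]
6: 0x14d (blk 20, set 0) → VC-HIT  vc=[8]
7: 0xae (blk 10, set 2) → L1-HIT  vc=[8]
8: 0x61 (blk 6, set 2) → MISS  vc=[8, 10]
9: 0x6e (blk 6, set 2) → L1-HIT  vc=[8, 10]
10: 0x6a (blk 6, set 2) → L1-HIT  vc=[8, 10]
11: 0xa4 (blk 10, set 2) → VC-HIT  vc=[8, 6]
12: 0x6a (blk 6, set 2) → VC-HIT  vc=[8, 10]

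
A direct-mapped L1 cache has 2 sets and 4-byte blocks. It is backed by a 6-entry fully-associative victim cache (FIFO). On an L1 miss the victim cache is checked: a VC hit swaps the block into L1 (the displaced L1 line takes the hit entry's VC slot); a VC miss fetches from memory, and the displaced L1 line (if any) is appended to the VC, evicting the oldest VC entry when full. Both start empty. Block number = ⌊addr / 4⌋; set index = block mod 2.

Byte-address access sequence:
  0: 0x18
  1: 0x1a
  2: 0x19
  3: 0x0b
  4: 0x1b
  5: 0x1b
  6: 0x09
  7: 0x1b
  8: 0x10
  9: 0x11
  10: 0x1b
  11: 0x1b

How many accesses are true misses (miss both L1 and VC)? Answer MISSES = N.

MISSES = 3

  [0] addr=0x18 blk=6 s=0: MISS | VC []
  [1] addr=0x1a blk=6 s=0: L1-HIT | VC []
  [2] addr=0x19 blk=6 s=0: L1-HIT | VC []
  [3] addr=0xb blk=2 s=0: MISS | VC [6]
  [4] addr=0x1b blk=6 s=0: VC-HIT | VC [2]
  [5] addr=0x1b blk=6 s=0: L1-HIT | VC [2]
  [6] addr=0x9 blk=2 s=0: VC-HIT | VC [6]
  [7] addr=0x1b blk=6 s=0: VC-HIT | VC [2]
  [8] addr=0x10 blk=4 s=0: MISS | VC [2, 6]
  [9] addr=0x11 blk=4 s=0: L1-HIT | VC [2, 6]
  [10] addr=0x1b blk=6 s=0: VC-HIT | VC [2, 4]
  [11] addr=0x1b blk=6 s=0: L1-HIT | VC [2, 4]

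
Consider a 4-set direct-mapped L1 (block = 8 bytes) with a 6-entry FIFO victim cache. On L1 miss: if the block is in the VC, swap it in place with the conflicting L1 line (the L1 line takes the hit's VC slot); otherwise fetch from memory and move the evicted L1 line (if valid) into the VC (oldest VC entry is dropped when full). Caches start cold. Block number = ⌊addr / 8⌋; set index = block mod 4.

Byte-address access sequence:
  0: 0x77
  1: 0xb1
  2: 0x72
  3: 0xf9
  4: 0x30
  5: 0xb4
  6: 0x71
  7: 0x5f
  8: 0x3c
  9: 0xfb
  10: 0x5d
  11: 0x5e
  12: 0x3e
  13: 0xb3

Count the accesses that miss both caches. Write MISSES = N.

MISSES = 6

#0 0x77→b14/s2 MISS; vc=[]
#1 0xb1→b22/s2 MISS; vc=[14]
#2 0x72→b14/s2 VC-HIT; vc=[22]
#3 0xf9→b31/s3 MISS; vc=[22]
#4 0x30→b6/s2 MISS; vc=[22,14]
#5 0xb4→b22/s2 VC-HIT; vc=[6,14]
#6 0x71→b14/s2 VC-HIT; vc=[6,22]
#7 0x5f→b11/s3 MISS; vc=[6,22,31]
#8 0x3c→b7/s3 MISS; vc=[6,22,31,11]
#9 0xfb→b31/s3 VC-HIT; vc=[6,22,7,11]
#10 0x5d→b11/s3 VC-HIT; vc=[6,22,7,31]
#11 0x5e→b11/s3 L1-HIT; vc=[6,22,7,31]
#12 0x3e→b7/s3 VC-HIT; vc=[6,22,11,31]
#13 0xb3→b22/s2 VC-HIT; vc=[6,14,11,31]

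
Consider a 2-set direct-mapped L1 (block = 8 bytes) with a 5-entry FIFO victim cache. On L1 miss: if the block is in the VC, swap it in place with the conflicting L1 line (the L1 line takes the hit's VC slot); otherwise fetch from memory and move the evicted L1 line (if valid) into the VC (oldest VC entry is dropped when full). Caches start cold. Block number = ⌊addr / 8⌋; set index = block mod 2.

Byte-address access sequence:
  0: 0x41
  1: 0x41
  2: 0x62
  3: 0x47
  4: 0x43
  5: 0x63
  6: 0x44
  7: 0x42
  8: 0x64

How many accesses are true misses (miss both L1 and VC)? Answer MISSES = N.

MISSES = 2

  [0] addr=0x41 blk=8 s=0: MISS | VC []
  [1] addr=0x41 blk=8 s=0: L1-HIT | VC []
  [2] addr=0x62 blk=12 s=0: MISS | VC [8]
  [3] addr=0x47 blk=8 s=0: VC-HIT | VC [12]
  [4] addr=0x43 blk=8 s=0: L1-HIT | VC [12]
  [5] addr=0x63 blk=12 s=0: VC-HIT | VC [8]
  [6] addr=0x44 blk=8 s=0: VC-HIT | VC [12]
  [7] addr=0x42 blk=8 s=0: L1-HIT | VC [12]
  [8] addr=0x64 blk=12 s=0: VC-HIT | VC [8]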